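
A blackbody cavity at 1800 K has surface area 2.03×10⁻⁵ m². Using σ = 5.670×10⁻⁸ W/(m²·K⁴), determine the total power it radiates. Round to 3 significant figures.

P ≈ 12.1 W

Area A = 2.03×10⁻⁵ m².
P = σAT⁴ = 5.670×10⁻⁸ × 2.03×10⁻⁵ × (1800)⁴ = 12.1 W.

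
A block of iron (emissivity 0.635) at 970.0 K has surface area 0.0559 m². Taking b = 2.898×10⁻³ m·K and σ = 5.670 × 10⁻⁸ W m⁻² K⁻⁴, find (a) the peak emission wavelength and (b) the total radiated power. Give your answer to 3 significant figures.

λ_max ≈ 2.99 μm; P ≈ 1.78×10³ W

(a) λ_max = b/T = 2.898×10⁻³/970.0 = 2.988×10⁻⁶ m = 2.99 μm.
Area A = 0.0559 m².
(b) P = εσAT⁴ = 0.635×5.670×10⁻⁸×0.0559×(970.0)⁴ = 1.78×10³ W.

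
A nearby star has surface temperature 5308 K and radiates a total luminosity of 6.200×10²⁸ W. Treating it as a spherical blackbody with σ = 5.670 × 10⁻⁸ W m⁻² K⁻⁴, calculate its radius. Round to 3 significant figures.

R ≈ 1.05×10¹⁰ m

L = 4πR²σT⁴ ⇒ R = √(L/(4πσT⁴)).
σT⁴ = 4.50098×10⁷ W/m², so R = √(6.200×10²⁸/(4π×4.50098×10⁷)) = 1.05×10¹⁰ m.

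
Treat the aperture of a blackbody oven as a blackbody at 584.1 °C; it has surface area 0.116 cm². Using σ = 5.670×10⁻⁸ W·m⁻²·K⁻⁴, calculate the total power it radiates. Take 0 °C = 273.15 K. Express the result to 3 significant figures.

P ≈ 0.355 W

T = 584.1 °C + 273.15 = 857.25 K.
Area A = 0.116 cm² = 1.16×10⁻⁵ m².
P = σAT⁴ = 5.670×10⁻⁸ × 1.16×10⁻⁵ × (857.25)⁴ = 0.355 W.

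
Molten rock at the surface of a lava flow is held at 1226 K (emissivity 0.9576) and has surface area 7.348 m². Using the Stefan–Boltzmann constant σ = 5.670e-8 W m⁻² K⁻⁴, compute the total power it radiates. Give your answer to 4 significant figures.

Area A = 7.348 m².
P = εσAT⁴ = 0.9576 × 5.670×10⁻⁸ × 7.348 × (1226)⁴ = 9.014×10⁵ W.

P ≈ 9.014×10⁵ W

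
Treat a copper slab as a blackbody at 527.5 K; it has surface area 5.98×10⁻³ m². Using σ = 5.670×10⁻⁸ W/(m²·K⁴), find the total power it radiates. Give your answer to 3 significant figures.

P ≈ 26.3 W

Area A = 5.98×10⁻³ m².
P = σAT⁴ = 5.670×10⁻⁸ × 5.98×10⁻³ × (527.5)⁴ = 26.3 W.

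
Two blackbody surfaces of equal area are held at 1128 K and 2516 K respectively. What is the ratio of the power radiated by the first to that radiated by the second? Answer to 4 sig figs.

With equal areas, P₁/P₂ = (T₁/T₂)⁴ = (1128/2516)⁴ = 0.04040.

P₁/P₂ ≈ 0.04040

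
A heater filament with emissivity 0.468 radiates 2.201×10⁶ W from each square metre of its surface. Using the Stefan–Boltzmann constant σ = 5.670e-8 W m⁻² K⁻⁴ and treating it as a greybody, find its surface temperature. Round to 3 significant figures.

I = εσT⁴, so T = (I/εσ)^(1/4) = (2.201×10⁶/(0.468×5.670×10⁻⁸))^(1/4) = 3.02×10³ K.

T ≈ 3.02×10³ K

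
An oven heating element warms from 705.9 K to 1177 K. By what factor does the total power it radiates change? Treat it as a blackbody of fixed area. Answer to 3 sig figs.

P₂/P₁ ≈ 7.73

P ∝ T⁴, so P₂/P₁ = (T₂/T₁)⁴ = (1177/705.9)⁴ = (1.66737)⁴ = 7.73.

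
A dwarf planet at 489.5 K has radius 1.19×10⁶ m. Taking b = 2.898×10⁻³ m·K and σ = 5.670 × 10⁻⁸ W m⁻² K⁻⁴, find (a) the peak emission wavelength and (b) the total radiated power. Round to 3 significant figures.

(a) λ_max = b/T = 2.898×10⁻³/489.5 = 5.920×10⁻⁶ m = 5.92 μm.
Surface area A = 4πR² = 4π(1.19×10⁶ m)² = 1.77952×10¹³ m².
(b) P = σAT⁴ = 5.670×10⁻⁸×1.77952×10¹³×(489.5)⁴ = 5.79×10¹⁶ W.

λ_max ≈ 5.92 μm; P ≈ 5.79×10¹⁶ W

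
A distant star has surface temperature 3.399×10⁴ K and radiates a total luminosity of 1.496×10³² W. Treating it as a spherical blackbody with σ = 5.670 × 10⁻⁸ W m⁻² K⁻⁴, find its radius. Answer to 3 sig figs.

R ≈ 1.25×10¹⁰ m

L = 4πR²σT⁴ ⇒ R = √(L/(4πσT⁴)).
σT⁴ = 7.56811×10¹⁰ W/m², so R = √(1.496×10³²/(4π×7.56811×10¹⁰)) = 1.25×10¹⁰ m.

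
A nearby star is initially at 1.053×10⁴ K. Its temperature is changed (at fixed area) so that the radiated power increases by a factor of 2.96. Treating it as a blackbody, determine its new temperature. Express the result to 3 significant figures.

P ∝ T⁴, so T₂/T₁ = (P₂/P₁)^(1/4) = (2.96)^(1/4) = 1.31166.
T₂ = 1.053×10⁴ × 1.31166 = 1.38×10⁴ K.

T₂ ≈ 1.38×10⁴ K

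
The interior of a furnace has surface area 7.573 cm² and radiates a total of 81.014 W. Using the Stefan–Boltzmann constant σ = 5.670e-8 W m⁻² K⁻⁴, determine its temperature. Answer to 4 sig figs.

T ≈ 1172 K

Area A = 7.573 cm² = 7.573×10⁻⁴ m².
P = σAT⁴ ⇒ T = (P/(σA))^(1/4) = (81.014/(5.670×10⁻⁸×7.573×10⁻⁴))^(1/4) = 1172 K.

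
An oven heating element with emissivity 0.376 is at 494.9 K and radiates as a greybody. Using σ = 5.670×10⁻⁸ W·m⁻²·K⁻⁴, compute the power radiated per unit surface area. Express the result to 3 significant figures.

Stefan–Boltzmann: I = εσT⁴ = 0.376 × 5.670×10⁻⁸ × (494.9)⁴ = 1.28×10³ W/m².

I ≈ 1.28×10³ W/m²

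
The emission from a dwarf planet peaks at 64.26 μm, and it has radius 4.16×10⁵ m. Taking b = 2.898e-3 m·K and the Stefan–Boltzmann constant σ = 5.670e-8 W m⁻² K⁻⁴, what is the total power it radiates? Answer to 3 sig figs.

P ≈ 5.10×10¹¹ W

Wien's law: T = b/λ_max = 2.898×10⁻³/6.426×10⁻⁵ = 45.0980 K.
Surface area A = 4πR² = 4π(4.16×10⁵ m)² = 2.17469×10¹² m².
Then P = σAT⁴ = 5.670×10⁻⁸×2.17469×10¹²×(45.0980)⁴ = 5.10×10¹¹ W.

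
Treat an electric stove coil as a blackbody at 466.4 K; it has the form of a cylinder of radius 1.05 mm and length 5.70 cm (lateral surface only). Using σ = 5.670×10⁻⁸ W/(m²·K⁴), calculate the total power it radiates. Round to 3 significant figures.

P ≈ 1.01 W

Lateral area A = 2πrL = 2π×1.05×10⁻³×0.0570 = 3.76049×10⁻⁴ m².
P = σAT⁴ = 5.670×10⁻⁸ × 3.76049×10⁻⁴ × (466.4)⁴ = 1.01 W.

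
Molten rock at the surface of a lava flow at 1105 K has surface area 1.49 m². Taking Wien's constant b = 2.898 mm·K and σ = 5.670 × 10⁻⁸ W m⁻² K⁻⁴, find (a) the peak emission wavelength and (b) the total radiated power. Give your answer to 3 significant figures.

λ_max ≈ 2.62×10³ nm; P ≈ 1.26×10⁵ W

(a) λ_max = b/T = 2.898×10⁻³/1105 = 2.623×10⁻⁶ m = 2.62×10³ nm.
Area A = 1.49 m².
(b) P = σAT⁴ = 5.670×10⁻⁸×1.49×(1105)⁴ = 1.26×10⁵ W.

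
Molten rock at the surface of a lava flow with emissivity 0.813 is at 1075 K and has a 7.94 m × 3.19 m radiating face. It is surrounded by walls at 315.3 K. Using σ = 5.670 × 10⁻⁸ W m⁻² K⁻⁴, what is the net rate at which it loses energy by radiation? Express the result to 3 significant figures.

Net loss ≈ 1.55×10⁶ W

Area A = 7.94 × 3.19 = 25.3286 m².
Net radiated power P_net = εσA(T⁴ − T₀⁴) = 0.813×5.670×10⁻⁸×25.3286×(1075⁴ − 315.3⁴).
T⁴ − T₀⁴ = 1.33547×10¹² − 9.88316×10⁹ = 1.32559×10¹² K⁴, so P_net = 1.55×10⁶ W.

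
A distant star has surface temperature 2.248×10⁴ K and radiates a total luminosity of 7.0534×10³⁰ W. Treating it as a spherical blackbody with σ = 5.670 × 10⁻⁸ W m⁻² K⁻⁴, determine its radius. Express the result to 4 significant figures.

R ≈ 6.226×10⁹ m

L = 4πR²σT⁴ ⇒ R = √(L/(4πσT⁴)).
σT⁴ = 1.44800×10¹⁰ W/m², so R = √(7.0534×10³⁰/(4π×1.44800×10¹⁰)) = 6.226×10⁹ m.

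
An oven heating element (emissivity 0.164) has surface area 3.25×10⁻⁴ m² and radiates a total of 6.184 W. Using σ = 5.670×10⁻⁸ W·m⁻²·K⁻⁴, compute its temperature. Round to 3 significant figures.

T ≈ 1.20×10³ K

Area A = 3.25×10⁻⁴ m².
P = εσAT⁴ ⇒ T = (P/(εσA))^(1/4) = (6.184/(0.164×5.670×10⁻⁸×3.25×10⁻⁴))^(1/4) = 1.20×10³ K.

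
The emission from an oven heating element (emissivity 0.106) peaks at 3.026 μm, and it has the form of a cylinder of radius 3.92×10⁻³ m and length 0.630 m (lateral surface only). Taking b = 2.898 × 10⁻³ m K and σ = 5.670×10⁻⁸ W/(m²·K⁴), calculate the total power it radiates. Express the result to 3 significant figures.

Wien's law: T = b/λ_max = 2.898×10⁻³/3.026×10⁻⁶ = 957.700 K.
Lateral area A = 2πrL = 2π×3.92×10⁻³×0.630 = 0.0155170 m².
Then P = εσAT⁴ = 0.106×5.670×10⁻⁸×0.0155170×(957.700)⁴ = 78.5 W.

P ≈ 78.5 W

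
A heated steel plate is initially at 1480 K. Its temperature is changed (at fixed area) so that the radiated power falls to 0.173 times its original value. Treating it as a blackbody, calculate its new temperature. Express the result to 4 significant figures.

P ∝ T⁴, so T₂/T₁ = (P₂/P₁)^(1/4) = (0.173)^(1/4) = 0.644928.
T₂ = 1480 × 0.644928 = 954.5 K.

T₂ ≈ 954.5 K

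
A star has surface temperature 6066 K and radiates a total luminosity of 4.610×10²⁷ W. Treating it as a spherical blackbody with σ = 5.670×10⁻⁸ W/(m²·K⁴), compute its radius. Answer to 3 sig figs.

R ≈ 2.19×10⁹ m

L = 4πR²σT⁴ ⇒ R = √(L/(4πσT⁴)).
σT⁴ = 7.67702×10⁷ W/m², so R = √(4.610×10²⁷/(4π×7.67702×10⁷)) = 2.19×10⁹ m.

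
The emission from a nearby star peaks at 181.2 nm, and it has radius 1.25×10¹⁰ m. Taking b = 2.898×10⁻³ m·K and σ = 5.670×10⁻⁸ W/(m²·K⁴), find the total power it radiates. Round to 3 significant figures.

P ≈ 7.28×10³⁰ W

Wien's law: T = b/λ_max = 2.898×10⁻³/1.812×10⁻⁷ = 15993.4 K.
Surface area A = 4πR² = 4π(1.25×10¹⁰ m)² = 1.96350×10²¹ m².
Then P = σAT⁴ = 5.670×10⁻⁸×1.96350×10²¹×(15993.4)⁴ = 7.28×10³⁰ W.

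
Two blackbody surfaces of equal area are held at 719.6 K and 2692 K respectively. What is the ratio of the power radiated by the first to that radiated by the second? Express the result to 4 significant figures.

P₁/P₂ ≈ 5.106×10⁻³

With equal areas, P₁/P₂ = (T₁/T₂)⁴ = (719.6/2692)⁴ = 5.106×10⁻³.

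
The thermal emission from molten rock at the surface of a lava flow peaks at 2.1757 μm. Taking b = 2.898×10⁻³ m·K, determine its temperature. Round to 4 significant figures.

T ≈ 1332 K

Wien's law gives T = b/λ_max = (2.898×10⁻³ m·K)/(2.1757×10⁻⁶ m) = 1332 K.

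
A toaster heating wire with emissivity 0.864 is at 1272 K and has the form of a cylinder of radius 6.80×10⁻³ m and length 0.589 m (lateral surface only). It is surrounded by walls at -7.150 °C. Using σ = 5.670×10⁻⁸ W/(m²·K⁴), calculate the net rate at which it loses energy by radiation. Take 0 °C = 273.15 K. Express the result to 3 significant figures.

Net loss ≈ 3.22×10³ W

Surroundings: T = -7.150 °C + 273.15 = 266.000 K.
Lateral area A = 2πrL = 2π×6.80×10⁻³×0.589 = 0.0251654 m².
Net radiated power P_net = εσA(T⁴ − T₀⁴) = 0.864×5.670×10⁻⁸×0.0251654×(1272⁴ − 266.000⁴).
T⁴ − T₀⁴ = 2.61787×10¹² − 5.00641×10⁹ = 2.61286×10¹² K⁴, so P_net = 3.22×10³ W.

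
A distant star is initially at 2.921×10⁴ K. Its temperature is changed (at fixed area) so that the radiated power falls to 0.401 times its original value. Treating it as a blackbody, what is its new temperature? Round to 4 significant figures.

P ∝ T⁴, so T₂/T₁ = (P₂/P₁)^(1/4) = (0.401)^(1/4) = 0.795767.
T₂ = 2.921×10⁴ × 0.795767 = 2.324×10⁴ K.

T₂ ≈ 2.324×10⁴ K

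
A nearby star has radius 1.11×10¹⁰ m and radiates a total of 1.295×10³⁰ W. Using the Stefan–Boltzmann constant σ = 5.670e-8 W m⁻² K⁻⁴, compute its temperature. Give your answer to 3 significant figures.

Surface area A = 4πR² = 4π(1.11×10¹⁰ m)² = 1.54830×10²¹ m².
P = σAT⁴ ⇒ T = (P/(σA))^(1/4) = (1.295×10³⁰/(5.670×10⁻⁸×1.54830×10²¹))^(1/4) = 1.10×10⁴ K.

T ≈ 1.10×10⁴ K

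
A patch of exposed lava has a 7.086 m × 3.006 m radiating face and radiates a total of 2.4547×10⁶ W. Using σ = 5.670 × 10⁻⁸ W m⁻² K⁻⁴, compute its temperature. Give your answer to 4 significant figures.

T ≈ 1194 K

Area A = 7.086 × 3.006 = 21.3005 m².
P = σAT⁴ ⇒ T = (P/(σA))^(1/4) = (2.4547×10⁶/(5.670×10⁻⁸×21.3005))^(1/4) = 1194 K.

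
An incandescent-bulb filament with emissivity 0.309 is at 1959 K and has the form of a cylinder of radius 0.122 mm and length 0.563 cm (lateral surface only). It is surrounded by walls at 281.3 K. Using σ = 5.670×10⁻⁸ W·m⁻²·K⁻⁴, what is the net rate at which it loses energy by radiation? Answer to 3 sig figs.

Lateral area A = 2πrL = 2π×1.22×10⁻⁴×5.63×10⁻³ = 4.31567×10⁻⁶ m².
Net radiated power P_net = εσA(T⁴ − T₀⁴) = 0.309×5.670×10⁻⁸×4.31567×10⁻⁶×(1959⁴ − 281.3⁴).
T⁴ − T₀⁴ = 1.47278×10¹³ − 6.26151×10⁹ = 1.47215×10¹³ K⁴, so P_net = 1.11 W.

Net loss ≈ 1.11 W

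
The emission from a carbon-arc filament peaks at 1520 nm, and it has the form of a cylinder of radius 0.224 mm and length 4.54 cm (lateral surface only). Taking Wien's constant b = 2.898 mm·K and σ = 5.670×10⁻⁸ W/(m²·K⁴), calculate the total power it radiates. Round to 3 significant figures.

Wien's law: T = b/λ_max = 2.898×10⁻³/1.520×10⁻⁶ = 1906.58 K.
Lateral area A = 2πrL = 2π×2.24×10⁻⁴×0.0454 = 6.38975×10⁻⁵ m².
Then P = σAT⁴ = 5.670×10⁻⁸×6.38975×10⁻⁵×(1906.58)⁴ = 47.9 W.

P ≈ 47.9 W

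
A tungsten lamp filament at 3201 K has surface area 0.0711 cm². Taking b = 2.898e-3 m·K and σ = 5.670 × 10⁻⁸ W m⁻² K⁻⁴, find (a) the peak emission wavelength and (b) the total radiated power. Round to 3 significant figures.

λ_max ≈ 905 nm; P ≈ 42.3 W

(a) λ_max = b/T = 2.898×10⁻³/3201 = 9.053×10⁻⁷ m = 905 nm.
Area A = 0.0711 cm² = 7.11×10⁻⁶ m².
(b) P = σAT⁴ = 5.670×10⁻⁸×7.11×10⁻⁶×(3201)⁴ = 42.3 W.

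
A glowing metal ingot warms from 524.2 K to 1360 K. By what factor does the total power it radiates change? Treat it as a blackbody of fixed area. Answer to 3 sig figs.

P₂/P₁ ≈ 45.3

P ∝ T⁴, so P₂/P₁ = (T₂/T₁)⁴ = (1360/524.2)⁴ = (2.59443)⁴ = 45.3.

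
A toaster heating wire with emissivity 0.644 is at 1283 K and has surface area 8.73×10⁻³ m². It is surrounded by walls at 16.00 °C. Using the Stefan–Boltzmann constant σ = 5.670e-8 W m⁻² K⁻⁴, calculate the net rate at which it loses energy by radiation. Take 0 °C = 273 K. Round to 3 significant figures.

Surroundings: T = 16.00 °C + 273 = 289.00 K.
Area A = 8.73×10⁻³ m².
Net radiated power P_net = εσA(T⁴ − T₀⁴) = 0.644×5.670×10⁻⁸×8.73×10⁻³×(1283⁴ − 289.00⁴).
T⁴ − T₀⁴ = 2.70961×10¹² − 6.97576×10⁹ = 2.70263×10¹² K⁴, so P_net = 862 W.

Net loss ≈ 862 W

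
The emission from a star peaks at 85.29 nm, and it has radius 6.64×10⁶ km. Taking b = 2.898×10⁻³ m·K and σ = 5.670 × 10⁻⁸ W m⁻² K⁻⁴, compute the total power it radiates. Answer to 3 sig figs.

Wien's law: T = b/λ_max = 2.898×10⁻³/8.529×10⁻⁸ = 33978.2 K.
Surface area A = 4πR² = 4π(6.64×10⁹ m)² = 5.54046×10²⁰ m².
Then P = σAT⁴ = 5.670×10⁻⁸×5.54046×10²⁰×(33978.2)⁴ = 4.19×10³¹ W.

P ≈ 4.19×10³¹ W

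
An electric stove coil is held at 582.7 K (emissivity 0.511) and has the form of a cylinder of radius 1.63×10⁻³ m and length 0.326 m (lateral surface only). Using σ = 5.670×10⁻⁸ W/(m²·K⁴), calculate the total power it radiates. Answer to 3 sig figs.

Lateral area A = 2πrL = 2π×1.63×10⁻³×0.326 = 3.33876×10⁻³ m².
P = εσAT⁴ = 0.511 × 5.670×10⁻⁸ × 3.33876×10⁻³ × (582.7)⁴ = 11.2 W.

P ≈ 11.2 W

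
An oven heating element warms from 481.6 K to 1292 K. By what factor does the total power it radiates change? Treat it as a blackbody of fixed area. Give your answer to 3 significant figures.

P₂/P₁ ≈ 51.8

P ∝ T⁴, so P₂/P₁ = (T₂/T₁)⁴ = (1292/481.6)⁴ = (2.68272)⁴ = 51.8.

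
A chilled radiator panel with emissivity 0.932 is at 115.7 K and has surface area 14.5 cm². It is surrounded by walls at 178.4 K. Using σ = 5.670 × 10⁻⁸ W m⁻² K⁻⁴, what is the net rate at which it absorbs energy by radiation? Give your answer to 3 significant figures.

Area A = 14.5 cm² = 1.45×10⁻³ m².
Net radiated power P_net = εσA(T⁴ − T₀⁴) = 0.932×5.670×10⁻⁸×1.45×10⁻³×(115.7⁴ − 178.4⁴).
T⁴ − T₀⁴ = 1.79198×10⁸ − 1.01293×10⁹ = -8.33732×10⁸ K⁴, so P_net = -0.0639 W — negative, meaning a net gain of 0.0639 W.

Net gain ≈ 0.0639 W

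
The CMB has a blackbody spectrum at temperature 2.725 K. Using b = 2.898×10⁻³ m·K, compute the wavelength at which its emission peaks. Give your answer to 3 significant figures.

Wien's displacement law: λ_max = b/T = (2.898×10⁻³ m·K)/(2.725 K) = 1.063×10⁻³ m.
That is 1.06 mm, in the microwave range.

λ_max ≈ 1.06 mm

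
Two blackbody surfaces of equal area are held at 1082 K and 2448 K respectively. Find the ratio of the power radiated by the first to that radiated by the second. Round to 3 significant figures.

With equal areas, P₁/P₂ = (T₁/T₂)⁴ = (1082/2448)⁴ = 0.0382.

P₁/P₂ ≈ 0.0382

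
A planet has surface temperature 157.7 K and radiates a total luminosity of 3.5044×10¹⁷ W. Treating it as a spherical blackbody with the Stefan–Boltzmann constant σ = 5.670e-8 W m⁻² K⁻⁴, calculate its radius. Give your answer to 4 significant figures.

R ≈ 2.820×10⁷ m

L = 4πR²σT⁴ ⇒ R = √(L/(4πσT⁴)).
σT⁴ = 35.0679 W/m², so R = √(3.5044×10¹⁷/(4π×35.0679)) = 2.820×10⁷ m.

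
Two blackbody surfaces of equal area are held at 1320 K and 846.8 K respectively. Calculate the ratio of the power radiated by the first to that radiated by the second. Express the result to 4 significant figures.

P₁/P₂ ≈ 5.904

With equal areas, P₁/P₂ = (T₁/T₂)⁴ = (1320/846.8)⁴ = 5.904.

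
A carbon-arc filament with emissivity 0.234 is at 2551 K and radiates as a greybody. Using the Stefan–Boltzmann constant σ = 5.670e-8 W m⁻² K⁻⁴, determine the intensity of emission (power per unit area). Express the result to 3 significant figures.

I ≈ 5.62×10⁵ W/m²

Stefan–Boltzmann: I = εσT⁴ = 0.234 × 5.670×10⁻⁸ × (2551)⁴ = 5.62×10⁵ W/m².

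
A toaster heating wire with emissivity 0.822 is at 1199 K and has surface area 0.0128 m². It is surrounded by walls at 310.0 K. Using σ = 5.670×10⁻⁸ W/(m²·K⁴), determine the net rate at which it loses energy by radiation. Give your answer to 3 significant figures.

Net loss ≈ 1.23×10³ W

Area A = 0.0128 m².
Net radiated power P_net = εσA(T⁴ − T₀⁴) = 0.822×5.670×10⁻⁸×0.0128×(1199⁴ − 310.0⁴).
T⁴ − T₀⁴ = 2.06670×10¹² − 9.23521×10⁹ = 2.05746×10¹² K⁴, so P_net = 1.23×10³ W.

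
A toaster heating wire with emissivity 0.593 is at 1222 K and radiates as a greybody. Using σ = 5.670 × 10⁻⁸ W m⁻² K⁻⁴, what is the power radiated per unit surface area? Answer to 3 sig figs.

I ≈ 7.50×10⁴ W/m²

Stefan–Boltzmann: I = εσT⁴ = 0.593 × 5.670×10⁻⁸ × (1222)⁴ = 7.50×10⁴ W/m².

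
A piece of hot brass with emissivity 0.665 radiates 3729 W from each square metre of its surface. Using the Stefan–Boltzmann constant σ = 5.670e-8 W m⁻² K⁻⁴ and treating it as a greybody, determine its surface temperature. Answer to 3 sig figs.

I = εσT⁴, so T = (I/εσ)^(1/4) = (3729/(0.665×5.670×10⁻⁸))^(1/4) = 561 K.

T ≈ 561 K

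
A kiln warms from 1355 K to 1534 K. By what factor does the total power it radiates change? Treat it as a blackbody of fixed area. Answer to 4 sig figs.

P ∝ T⁴, so P₂/P₁ = (T₂/T₁)⁴ = (1534/1355)⁴ = (1.13210)⁴ = 1.643.

P₂/P₁ ≈ 1.643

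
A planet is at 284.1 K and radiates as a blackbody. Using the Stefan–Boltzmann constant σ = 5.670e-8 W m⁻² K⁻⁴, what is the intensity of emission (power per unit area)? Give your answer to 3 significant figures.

Stefan–Boltzmann: I = σT⁴ = 5.670×10⁻⁸ × (284.1)⁴ = 369 W/m².

I ≈ 369 W/m²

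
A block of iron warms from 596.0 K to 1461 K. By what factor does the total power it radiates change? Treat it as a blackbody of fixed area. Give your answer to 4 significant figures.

P₂/P₁ ≈ 36.11

P ∝ T⁴, so P₂/P₁ = (T₂/T₁)⁴ = (1461/596.0)⁴ = (2.45134)⁴ = 36.11.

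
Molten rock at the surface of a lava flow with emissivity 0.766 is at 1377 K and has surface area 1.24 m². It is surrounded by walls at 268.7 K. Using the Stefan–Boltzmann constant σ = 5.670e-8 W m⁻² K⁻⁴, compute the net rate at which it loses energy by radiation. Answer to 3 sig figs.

Net loss ≈ 1.93×10⁵ W

Area A = 1.24 m².
Net radiated power P_net = εσA(T⁴ − T₀⁴) = 0.766×5.670×10⁻⁸×1.24×(1377⁴ − 268.7⁴).
T⁴ − T₀⁴ = 3.59531×10¹² − 5.21280×10⁹ = 3.59010×10¹² K⁴, so P_net = 1.93×10⁵ W.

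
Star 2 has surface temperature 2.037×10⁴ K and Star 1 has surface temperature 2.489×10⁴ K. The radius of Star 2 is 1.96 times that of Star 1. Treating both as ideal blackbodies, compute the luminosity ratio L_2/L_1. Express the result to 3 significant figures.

L ∝ R²T⁴, so L_2/L_1 = (R_2/R_1)²(T_2/T_1)⁴ = (1.96)² × (2.037×10⁴/2.489×10⁴)⁴ = 3.8416 × 0.448605 = 1.72.

L_2/L_1 ≈ 1.72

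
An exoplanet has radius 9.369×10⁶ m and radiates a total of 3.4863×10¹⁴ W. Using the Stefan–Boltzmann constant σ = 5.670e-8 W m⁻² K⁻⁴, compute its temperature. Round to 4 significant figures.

Surface area A = 4πR² = 4π(9.369×10⁶ m)² = 1.10305×10¹⁵ m².
P = σAT⁴ ⇒ T = (P/(σA))^(1/4) = (3.4863×10¹⁴/(5.670×10⁻⁸×1.10305×10¹⁵))^(1/4) = 48.59 K.

T ≈ 48.59 K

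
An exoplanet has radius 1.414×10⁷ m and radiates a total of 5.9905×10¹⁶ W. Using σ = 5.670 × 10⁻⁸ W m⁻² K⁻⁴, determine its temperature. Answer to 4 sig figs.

T ≈ 143.2 K

Surface area A = 4πR² = 4π(1.414×10⁷ m)² = 2.51252×10¹⁵ m².
P = σAT⁴ ⇒ T = (P/(σA))^(1/4) = (5.9905×10¹⁶/(5.670×10⁻⁸×2.51252×10¹⁵))^(1/4) = 143.2 K.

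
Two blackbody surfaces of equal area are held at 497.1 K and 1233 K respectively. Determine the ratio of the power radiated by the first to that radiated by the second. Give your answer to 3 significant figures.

P₁/P₂ ≈ 0.0264

With equal areas, P₁/P₂ = (T₁/T₂)⁴ = (497.1/1233)⁴ = 0.0264.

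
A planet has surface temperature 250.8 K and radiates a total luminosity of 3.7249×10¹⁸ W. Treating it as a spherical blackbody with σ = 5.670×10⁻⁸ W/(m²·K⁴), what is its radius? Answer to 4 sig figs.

L = 4πR²σT⁴ ⇒ R = √(L/(4πσT⁴)).
σT⁴ = 224.333 W/m², so R = √(3.7249×10¹⁸/(4π×224.333)) = 3.635×10⁷ m.

R ≈ 3.635×10⁷ m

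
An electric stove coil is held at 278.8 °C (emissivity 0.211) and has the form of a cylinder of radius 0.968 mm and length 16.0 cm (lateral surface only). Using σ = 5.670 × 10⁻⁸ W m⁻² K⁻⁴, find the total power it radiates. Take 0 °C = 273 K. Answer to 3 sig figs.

T = 278.8 °C + 273 = 551.8 K.
Lateral area A = 2πrL = 2π×9.68×10⁻⁴×0.160 = 9.73140×10⁻⁴ m².
P = εσAT⁴ = 0.211 × 5.670×10⁻⁸ × 9.73140×10⁻⁴ × (551.8)⁴ = 1.08 W.

P ≈ 1.08 W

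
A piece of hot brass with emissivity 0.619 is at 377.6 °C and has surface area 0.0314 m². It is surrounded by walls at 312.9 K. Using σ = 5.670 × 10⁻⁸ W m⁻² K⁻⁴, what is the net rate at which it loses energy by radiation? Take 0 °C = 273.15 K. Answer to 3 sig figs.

Net loss ≈ 187 W

T = 377.6 °C + 273.15 = 650.75 K.
Area A = 0.0314 m².
Net radiated power P_net = εσA(T⁴ − T₀⁴) = 0.619×5.670×10⁻⁸×0.0314×(650.75⁴ − 312.9⁴).
T⁴ − T₀⁴ = 1.79332×10¹¹ − 9.58567×10⁹ = 1.69746×10¹¹ K⁴, so P_net = 187 W.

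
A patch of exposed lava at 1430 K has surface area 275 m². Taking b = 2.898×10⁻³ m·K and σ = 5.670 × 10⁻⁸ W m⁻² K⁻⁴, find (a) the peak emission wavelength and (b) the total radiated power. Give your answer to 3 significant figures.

(a) λ_max = b/T = 2.898×10⁻³/1430 = 2.027×10⁻⁶ m = 2.03×10³ nm.
Area A = 275 m².
(b) P = σAT⁴ = 5.670×10⁻⁸×275×(1430)⁴ = 6.52×10⁷ W.

λ_max ≈ 2.03×10³ nm; P ≈ 6.52×10⁷ W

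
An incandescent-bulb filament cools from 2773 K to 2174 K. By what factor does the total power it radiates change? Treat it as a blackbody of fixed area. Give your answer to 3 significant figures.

P ∝ T⁴, so P₂/P₁ = (T₂/T₁)⁴ = (2174/2773)⁴ = (0.783988)⁴ = 0.378.

P₂/P₁ ≈ 0.378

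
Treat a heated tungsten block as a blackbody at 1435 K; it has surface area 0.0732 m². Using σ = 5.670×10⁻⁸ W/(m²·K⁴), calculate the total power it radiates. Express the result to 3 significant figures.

P ≈ 1.76×10⁴ W

Area A = 0.0732 m².
P = σAT⁴ = 5.670×10⁻⁸ × 0.0732 × (1435)⁴ = 1.76×10⁴ W.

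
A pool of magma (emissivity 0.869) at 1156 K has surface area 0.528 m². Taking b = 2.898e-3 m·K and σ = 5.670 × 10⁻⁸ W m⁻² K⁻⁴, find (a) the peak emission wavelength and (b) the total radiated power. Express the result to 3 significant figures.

λ_max ≈ 2.51×10³ nm; P ≈ 4.65×10⁴ W

(a) λ_max = b/T = 2.898×10⁻³/1156 = 2.507×10⁻⁶ m = 2.51×10³ nm.
Area A = 0.528 m².
(b) P = εσAT⁴ = 0.869×5.670×10⁻⁸×0.528×(1156)⁴ = 4.65×10⁴ W.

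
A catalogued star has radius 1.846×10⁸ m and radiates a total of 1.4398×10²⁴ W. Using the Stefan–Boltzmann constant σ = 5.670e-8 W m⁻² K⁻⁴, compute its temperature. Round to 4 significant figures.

T ≈ 2775 K

Surface area A = 4πR² = 4π(1.846×10⁸ m)² = 4.28226×10¹⁷ m².
P = σAT⁴ ⇒ T = (P/(σA))^(1/4) = (1.4398×10²⁴/(5.670×10⁻⁸×4.28226×10¹⁷))^(1/4) = 2775 K.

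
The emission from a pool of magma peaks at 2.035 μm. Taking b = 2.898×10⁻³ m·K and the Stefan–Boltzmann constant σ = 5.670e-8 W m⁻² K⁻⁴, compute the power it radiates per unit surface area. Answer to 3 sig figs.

Wien's law: T = b/λ_max = 2.898×10⁻³/2.035×10⁻⁶ = 1424.08 K.
Then I = σT⁴ = 5.670×10⁻⁸×(1424.08)⁴ = 2.33×10⁵ W/m².

I ≈ 2.33×10⁵ W/m²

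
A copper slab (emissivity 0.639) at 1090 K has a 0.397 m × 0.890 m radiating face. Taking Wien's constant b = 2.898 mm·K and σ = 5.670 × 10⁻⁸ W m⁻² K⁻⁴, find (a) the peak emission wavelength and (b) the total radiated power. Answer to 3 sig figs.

λ_max ≈ 2.66×10³ nm; P ≈ 1.81×10⁴ W

(a) λ_max = b/T = 2.898×10⁻³/1090 = 2.659×10⁻⁶ m = 2.66×10³ nm.
Area A = 0.397 × 0.890 = 0.35333 m².
(b) P = εσAT⁴ = 0.639×5.670×10⁻⁸×0.35333×(1090)⁴ = 1.81×10⁴ W.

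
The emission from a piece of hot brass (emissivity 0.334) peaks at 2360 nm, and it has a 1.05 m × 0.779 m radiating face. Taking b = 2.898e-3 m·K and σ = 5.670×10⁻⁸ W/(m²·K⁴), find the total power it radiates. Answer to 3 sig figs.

P ≈ 3.52×10⁴ W

Wien's law: T = b/λ_max = 2.898×10⁻³/2.360×10⁻⁶ = 1227.97 K.
Area A = 1.05 × 0.779 = 0.81795 m².
Then P = εσAT⁴ = 0.334×5.670×10⁻⁸×0.81795×(1227.97)⁴ = 3.52×10⁴ W.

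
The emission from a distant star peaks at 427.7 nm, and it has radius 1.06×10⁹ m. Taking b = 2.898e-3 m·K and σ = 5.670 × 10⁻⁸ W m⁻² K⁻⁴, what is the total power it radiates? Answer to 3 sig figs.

P ≈ 1.69×10²⁷ W

Wien's law: T = b/λ_max = 2.898×10⁻³/4.277×10⁻⁷ = 6775.78 K.
Surface area A = 4πR² = 4π(1.06×10⁹ m)² = 1.41196×10¹⁹ m².
Then P = σAT⁴ = 5.670×10⁻⁸×1.41196×10¹⁹×(6775.78)⁴ = 1.69×10²⁷ W.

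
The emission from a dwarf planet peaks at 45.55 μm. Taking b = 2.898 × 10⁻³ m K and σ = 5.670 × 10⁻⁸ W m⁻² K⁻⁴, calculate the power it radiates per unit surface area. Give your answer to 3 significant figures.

Wien's law: T = b/λ_max = 2.898×10⁻³/4.555×10⁻⁵ = 63.6224 K.
Then I = σT⁴ = 5.670×10⁻⁸×(63.6224)⁴ = 0.929 W/m².

I ≈ 0.929 W/m²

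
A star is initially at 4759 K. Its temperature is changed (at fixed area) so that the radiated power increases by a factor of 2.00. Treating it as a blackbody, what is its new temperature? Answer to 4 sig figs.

T₂ ≈ 5659 K

P ∝ T⁴, so T₂/T₁ = (P₂/P₁)^(1/4) = (2.00)^(1/4) = 1.18921.
T₂ = 4759 × 1.18921 = 5659 K.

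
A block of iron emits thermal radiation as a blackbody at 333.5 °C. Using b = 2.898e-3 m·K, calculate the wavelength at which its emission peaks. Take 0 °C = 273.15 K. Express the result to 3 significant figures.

λ_max ≈ 4.78 μm

T = 333.5 °C + 273.15 = 606.65 K.
Wien's displacement law: λ_max = b/T = (2.898×10⁻³ m·K)/(606.65 K) = 4.777×10⁻⁶ m.
That is 4.78 μm, in the infrared range.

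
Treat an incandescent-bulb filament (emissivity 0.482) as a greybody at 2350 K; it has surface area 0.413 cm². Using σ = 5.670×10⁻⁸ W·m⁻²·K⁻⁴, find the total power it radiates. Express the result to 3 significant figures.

Area A = 0.413 cm² = 4.13×10⁻⁵ m².
P = εσAT⁴ = 0.482 × 5.670×10⁻⁸ × 4.13×10⁻⁵ × (2350)⁴ = 34.4 W.

P ≈ 34.4 W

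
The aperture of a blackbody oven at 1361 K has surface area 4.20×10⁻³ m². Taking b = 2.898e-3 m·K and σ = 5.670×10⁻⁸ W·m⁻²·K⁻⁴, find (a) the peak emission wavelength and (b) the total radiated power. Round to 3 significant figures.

λ_max ≈ 2.13×10³ nm; P ≈ 817 W

(a) λ_max = b/T = 2.898×10⁻³/1361 = 2.129×10⁻⁶ m = 2.13×10³ nm.
Area A = 4.20×10⁻³ m².
(b) P = σAT⁴ = 5.670×10⁻⁸×4.20×10⁻³×(1361)⁴ = 817 W.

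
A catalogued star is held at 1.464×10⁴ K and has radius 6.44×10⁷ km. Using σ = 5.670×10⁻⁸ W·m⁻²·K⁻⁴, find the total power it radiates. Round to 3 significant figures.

P ≈ 1.36×10³² W

Surface area A = 4πR² = 4π(6.44×10¹⁰ m)² = 5.21173×10²² m².
P = σAT⁴ = 5.670×10⁻⁸ × 5.21173×10²² × (1.464×10⁴)⁴ = 1.36×10³² W.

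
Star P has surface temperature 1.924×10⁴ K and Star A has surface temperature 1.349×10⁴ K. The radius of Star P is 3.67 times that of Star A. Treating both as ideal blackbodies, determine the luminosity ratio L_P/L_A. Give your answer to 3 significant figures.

L_P/L_A ≈ 55.7

L ∝ R²T⁴, so L_P/L_A = (R_P/R_A)²(T_P/T_A)⁴ = (3.67)² × (1.924×10⁴/1.349×10⁴)⁴ = 13.4689 × 4.13783 = 55.7.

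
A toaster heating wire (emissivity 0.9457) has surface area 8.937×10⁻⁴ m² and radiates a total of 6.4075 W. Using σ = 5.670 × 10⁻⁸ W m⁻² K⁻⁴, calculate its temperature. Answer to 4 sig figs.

Area A = 8.937×10⁻⁴ m².
P = εσAT⁴ ⇒ T = (P/(εσA))^(1/4) = (6.4075/(0.9457×5.670×10⁻⁸×8.937×10⁻⁴))^(1/4) = 604.7 K.

T ≈ 604.7 K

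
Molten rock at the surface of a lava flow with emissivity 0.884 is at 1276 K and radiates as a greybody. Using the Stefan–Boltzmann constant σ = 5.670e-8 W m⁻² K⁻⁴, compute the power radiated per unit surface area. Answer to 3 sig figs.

I ≈ 1.33×10⁵ W/m²

Stefan–Boltzmann: I = εσT⁴ = 0.884 × 5.670×10⁻⁸ × (1276)⁴ = 1.33×10⁵ W/m².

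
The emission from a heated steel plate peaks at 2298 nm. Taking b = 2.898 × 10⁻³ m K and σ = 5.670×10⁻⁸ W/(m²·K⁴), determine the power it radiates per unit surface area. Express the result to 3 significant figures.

Wien's law: T = b/λ_max = 2.898×10⁻³/2.298×10⁻⁶ = 1261.10 K.
Then I = σT⁴ = 5.670×10⁻⁸×(1261.10)⁴ = 1.43×10⁵ W/m².

I ≈ 1.43×10⁵ W/m²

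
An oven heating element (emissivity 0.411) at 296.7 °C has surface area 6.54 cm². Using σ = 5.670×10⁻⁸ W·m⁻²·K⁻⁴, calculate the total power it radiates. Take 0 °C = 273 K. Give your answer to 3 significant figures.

T = 296.7 °C + 273 = 569.7 K.
Area A = 6.54 cm² = 6.54×10⁻⁴ m².
P = εσAT⁴ = 0.411 × 5.670×10⁻⁸ × 6.54×10⁻⁴ × (569.7)⁴ = 1.61 W.

P ≈ 1.61 W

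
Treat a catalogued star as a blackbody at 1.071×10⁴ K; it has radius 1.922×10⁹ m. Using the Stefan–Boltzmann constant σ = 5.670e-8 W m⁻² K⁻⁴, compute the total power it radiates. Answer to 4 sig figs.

Surface area A = 4πR² = 4π(1.922×10⁹ m)² = 4.64212×10¹⁹ m².
P = σAT⁴ = 5.670×10⁻⁸ × 4.64212×10¹⁹ × (1.071×10⁴)⁴ = 3.463×10²⁸ W.

P ≈ 3.463×10²⁸ W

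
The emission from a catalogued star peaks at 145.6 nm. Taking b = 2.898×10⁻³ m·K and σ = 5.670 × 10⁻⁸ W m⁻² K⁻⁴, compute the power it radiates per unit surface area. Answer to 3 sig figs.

I ≈ 8.90×10⁹ W/m²

Wien's law: T = b/λ_max = 2.898×10⁻³/1.456×10⁻⁷ = 19903.8 K.
Then I = σT⁴ = 5.670×10⁻⁸×(19903.8)⁴ = 8.90×10⁹ W/m².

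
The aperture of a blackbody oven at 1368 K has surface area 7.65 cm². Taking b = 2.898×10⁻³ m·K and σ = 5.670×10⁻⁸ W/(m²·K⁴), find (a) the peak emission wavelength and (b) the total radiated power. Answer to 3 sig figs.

λ_max ≈ 2.12×10³ nm; P ≈ 152 W

(a) λ_max = b/T = 2.898×10⁻³/1368 = 2.118×10⁻⁶ m = 2.12×10³ nm.
Area A = 7.65 cm² = 7.65×10⁻⁴ m².
(b) P = σAT⁴ = 5.670×10⁻⁸×7.65×10⁻⁴×(1368)⁴ = 152 W.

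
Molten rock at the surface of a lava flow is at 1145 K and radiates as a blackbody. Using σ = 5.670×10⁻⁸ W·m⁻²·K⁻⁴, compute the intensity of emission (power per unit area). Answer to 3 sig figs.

Stefan–Boltzmann: I = σT⁴ = 5.670×10⁻⁸ × (1145)⁴ = 9.75×10⁴ W/m².

I ≈ 9.75×10⁴ W/m²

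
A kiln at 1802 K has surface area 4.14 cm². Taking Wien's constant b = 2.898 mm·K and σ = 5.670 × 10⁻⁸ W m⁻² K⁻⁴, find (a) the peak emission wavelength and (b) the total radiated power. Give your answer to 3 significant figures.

(a) λ_max = b/T = 2.898×10⁻³/1802 = 1.608×10⁻⁶ m = 1.61 μm.
Area A = 4.14 cm² = 4.14×10⁻⁴ m².
(b) P = σAT⁴ = 5.670×10⁻⁸×4.14×10⁻⁴×(1802)⁴ = 248 W.

λ_max ≈ 1.61 μm; P ≈ 248 W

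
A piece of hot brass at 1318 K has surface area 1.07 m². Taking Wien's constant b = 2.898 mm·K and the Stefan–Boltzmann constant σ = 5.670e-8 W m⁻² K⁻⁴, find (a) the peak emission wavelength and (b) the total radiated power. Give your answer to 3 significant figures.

λ_max ≈ 2.20×10³ nm; P ≈ 1.83×10⁵ W

(a) λ_max = b/T = 2.898×10⁻³/1318 = 2.199×10⁻⁶ m = 2.20×10³ nm.
Area A = 1.07 m².
(b) P = σAT⁴ = 5.670×10⁻⁸×1.07×(1318)⁴ = 1.83×10⁵ W.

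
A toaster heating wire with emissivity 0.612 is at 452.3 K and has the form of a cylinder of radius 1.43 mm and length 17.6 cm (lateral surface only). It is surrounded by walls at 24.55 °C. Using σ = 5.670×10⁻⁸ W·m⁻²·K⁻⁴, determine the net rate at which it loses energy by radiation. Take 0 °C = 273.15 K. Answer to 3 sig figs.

Net loss ≈ 1.87 W

Surroundings: T = 24.55 °C + 273.15 = 297.70 K.
Lateral area A = 2πrL = 2π×1.43×10⁻³×0.176 = 1.58135×10⁻³ m².
Net radiated power P_net = εσA(T⁴ − T₀⁴) = 0.612×5.670×10⁻⁸×1.58135×10⁻³×(452.3⁴ − 297.70⁴).
T⁴ − T₀⁴ = 4.18510×10¹⁰ − 7.85444×10⁹ = 3.39966×10¹⁰ K⁴, so P_net = 1.87 W.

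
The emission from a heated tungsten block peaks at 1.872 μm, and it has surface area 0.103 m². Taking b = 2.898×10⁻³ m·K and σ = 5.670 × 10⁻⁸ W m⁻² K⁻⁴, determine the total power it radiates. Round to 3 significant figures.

P ≈ 3.35×10⁴ W

Wien's law: T = b/λ_max = 2.898×10⁻³/1.872×10⁻⁶ = 1548.08 K.
Area A = 0.103 m².
Then P = σAT⁴ = 5.670×10⁻⁸×0.103×(1548.08)⁴ = 3.35×10⁴ W.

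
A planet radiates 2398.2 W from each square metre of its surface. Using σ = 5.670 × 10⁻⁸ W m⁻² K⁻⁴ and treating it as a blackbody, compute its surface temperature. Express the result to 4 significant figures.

T ≈ 453.5 K

I = σT⁴, so T = (I/σ)^(1/4) = (2398.2/(5.670×10⁻⁸))^(1/4) = 453.5 K.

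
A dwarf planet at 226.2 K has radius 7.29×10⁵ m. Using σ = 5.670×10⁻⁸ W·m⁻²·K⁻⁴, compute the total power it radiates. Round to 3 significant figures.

Surface area A = 4πR² = 4π(7.29×10⁵ m)² = 6.67828×10¹² m².
P = σAT⁴ = 5.670×10⁻⁸ × 6.67828×10¹² × (226.2)⁴ = 9.91×10¹⁴ W.

P ≈ 9.91×10¹⁴ W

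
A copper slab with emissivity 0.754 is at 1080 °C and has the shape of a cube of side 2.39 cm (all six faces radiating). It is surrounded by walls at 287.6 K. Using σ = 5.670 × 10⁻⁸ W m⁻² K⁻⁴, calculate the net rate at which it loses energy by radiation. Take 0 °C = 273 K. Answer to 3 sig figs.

Net loss ≈ 490 W

T = 1080 °C + 273 = 1353 K.
Area A = 6s² = 6×(0.0239 m)² = 3.42726×10⁻³ m².
Net radiated power P_net = εσA(T⁴ − T₀⁴) = 0.754×5.670×10⁻⁸×3.42726×10⁻³×(1353⁴ − 287.6⁴).
T⁴ − T₀⁴ = 3.35113×10¹² − 6.84157×10⁹ = 3.34429×10¹² K⁴, so P_net = 490 W.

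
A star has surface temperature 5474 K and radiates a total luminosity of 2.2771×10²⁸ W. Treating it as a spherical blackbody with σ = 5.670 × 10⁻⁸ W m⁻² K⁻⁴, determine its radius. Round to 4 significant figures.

R ≈ 5.966×10⁹ m

L = 4πR²σT⁴ ⇒ R = √(L/(4πσT⁴)).
σT⁴ = 5.09099×10⁷ W/m², so R = √(2.2771×10²⁸/(4π×5.09099×10⁷)) = 5.966×10⁹ m.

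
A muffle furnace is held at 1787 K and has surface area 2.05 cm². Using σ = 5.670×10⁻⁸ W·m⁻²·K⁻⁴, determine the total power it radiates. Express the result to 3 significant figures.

P ≈ 119 W

Area A = 2.05 cm² = 2.05×10⁻⁴ m².
P = σAT⁴ = 5.670×10⁻⁸ × 2.05×10⁻⁴ × (1787)⁴ = 119 W.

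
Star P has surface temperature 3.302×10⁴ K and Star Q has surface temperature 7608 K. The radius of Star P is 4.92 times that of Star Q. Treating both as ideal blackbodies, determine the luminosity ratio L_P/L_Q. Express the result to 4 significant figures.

L ∝ R²T⁴, so L_P/L_Q = (R_P/R_Q)²(T_P/T_Q)⁴ = (4.92)² × (3.302×10⁴/7608)⁴ = 24.2064 × 354.835 = 8589.

L_P/L_Q ≈ 8589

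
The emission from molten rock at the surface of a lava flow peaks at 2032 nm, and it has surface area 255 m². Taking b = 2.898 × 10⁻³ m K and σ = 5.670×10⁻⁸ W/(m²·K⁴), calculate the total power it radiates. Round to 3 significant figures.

Wien's law: T = b/λ_max = 2.898×10⁻³/2.032×10⁻⁶ = 1426.18 K.
Area A = 255 m².
Then P = σAT⁴ = 5.670×10⁻⁸×255×(1426.18)⁴ = 5.98×10⁷ W.

P ≈ 5.98×10⁷ W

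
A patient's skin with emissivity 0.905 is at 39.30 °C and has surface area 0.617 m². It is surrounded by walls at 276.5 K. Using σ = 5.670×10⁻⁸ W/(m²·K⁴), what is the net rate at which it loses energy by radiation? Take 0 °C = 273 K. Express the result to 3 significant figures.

T = 39.30 °C + 273 = 312.30 K.
Area A = 0.617 m².
Net radiated power P_net = εσA(T⁴ − T₀⁴) = 0.905×5.670×10⁻⁸×0.617×(312.30⁴ − 276.5⁴).
T⁴ − T₀⁴ = 9.51235×10⁹ − 5.84495×10⁹ = 3.66740×10⁹ K⁴, so P_net = 116 W.

Net loss ≈ 116 W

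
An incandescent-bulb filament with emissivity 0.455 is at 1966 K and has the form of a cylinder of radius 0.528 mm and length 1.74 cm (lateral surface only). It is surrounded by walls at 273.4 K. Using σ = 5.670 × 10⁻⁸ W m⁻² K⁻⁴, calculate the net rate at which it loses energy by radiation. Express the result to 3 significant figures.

Lateral area A = 2πrL = 2π×5.28×10⁻⁴×0.0174 = 5.77249×10⁻⁵ m².
Net radiated power P_net = εσA(T⁴ − T₀⁴) = 0.455×5.670×10⁻⁸×5.77249×10⁻⁵×(1966⁴ − 273.4⁴).
T⁴ − T₀⁴ = 1.49394×10¹³ − 5.58720×10⁹ = 1.49338×10¹³ K⁴, so P_net = 22.2 W.

Net loss ≈ 22.2 W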